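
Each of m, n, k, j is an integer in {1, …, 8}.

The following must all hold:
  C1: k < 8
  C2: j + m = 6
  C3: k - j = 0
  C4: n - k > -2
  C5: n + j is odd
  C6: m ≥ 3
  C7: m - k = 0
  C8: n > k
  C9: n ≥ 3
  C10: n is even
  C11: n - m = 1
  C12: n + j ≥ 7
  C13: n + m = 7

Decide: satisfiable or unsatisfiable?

Setting (m, n, k, j) = (3, 4, 3, 3) satisfies everything: constraint 2: j + m = 6; constraint 3: k - j = 0, and the others follow.

Satisfiable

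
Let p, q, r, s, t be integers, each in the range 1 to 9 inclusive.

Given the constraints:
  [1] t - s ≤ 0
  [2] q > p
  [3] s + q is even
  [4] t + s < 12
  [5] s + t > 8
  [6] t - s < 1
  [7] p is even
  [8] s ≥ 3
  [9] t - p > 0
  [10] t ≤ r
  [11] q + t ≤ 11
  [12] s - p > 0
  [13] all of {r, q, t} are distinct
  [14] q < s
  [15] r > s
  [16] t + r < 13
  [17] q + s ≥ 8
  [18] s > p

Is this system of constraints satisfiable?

Satisfiable

Setting (p, q, r, s, t) = (2, 3, 6, 5, 5) satisfies everything: constraint 1: t - s = 0; constraint 4: t + s = 10; constraint 5: s + t = 10, and the others follow.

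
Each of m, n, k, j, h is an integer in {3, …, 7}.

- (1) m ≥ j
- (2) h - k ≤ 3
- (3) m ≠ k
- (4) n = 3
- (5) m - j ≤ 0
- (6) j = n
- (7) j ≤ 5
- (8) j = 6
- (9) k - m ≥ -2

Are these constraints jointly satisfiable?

Constraint 8 fixes j = 6 and constraint 4 fixes n = 3, but constraint 6 requires j = n. Since 6 ≠ 3, contradiction.

Unsatisfiable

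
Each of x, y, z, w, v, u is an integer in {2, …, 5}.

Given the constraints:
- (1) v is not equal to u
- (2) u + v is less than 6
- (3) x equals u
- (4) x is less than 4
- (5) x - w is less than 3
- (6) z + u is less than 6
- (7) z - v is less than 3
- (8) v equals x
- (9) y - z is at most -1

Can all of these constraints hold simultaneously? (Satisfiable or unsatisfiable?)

From constraints 3 and 8, v = x = u, so v = u. But constraint 1 says v ≠ u. Contradiction.

Unsatisfiable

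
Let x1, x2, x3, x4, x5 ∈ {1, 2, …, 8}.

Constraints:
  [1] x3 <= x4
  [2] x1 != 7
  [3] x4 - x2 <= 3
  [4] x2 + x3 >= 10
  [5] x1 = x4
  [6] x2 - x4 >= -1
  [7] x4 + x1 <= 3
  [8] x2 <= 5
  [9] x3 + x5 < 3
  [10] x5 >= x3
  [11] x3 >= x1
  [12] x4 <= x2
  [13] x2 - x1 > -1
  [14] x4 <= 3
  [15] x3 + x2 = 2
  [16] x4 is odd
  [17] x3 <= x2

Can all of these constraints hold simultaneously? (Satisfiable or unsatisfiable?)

Unsatisfiable

From constraint 8: x2 ≤ 5. From constraints 1 and 14: x3 ≤ x4 ≤ 3. Hence x2 + x3 ≤ 8. But constraint 4 requires x2 + x3 ≥ 10, and 10 > 8. Contradiction.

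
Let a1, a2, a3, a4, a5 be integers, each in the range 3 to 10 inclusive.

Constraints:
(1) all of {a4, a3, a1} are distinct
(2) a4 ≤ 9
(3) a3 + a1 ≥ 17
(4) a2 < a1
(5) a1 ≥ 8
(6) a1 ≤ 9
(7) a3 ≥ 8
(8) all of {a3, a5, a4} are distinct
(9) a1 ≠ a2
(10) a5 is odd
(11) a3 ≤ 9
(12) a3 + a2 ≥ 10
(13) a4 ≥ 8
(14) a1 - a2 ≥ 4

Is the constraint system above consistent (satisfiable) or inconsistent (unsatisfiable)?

Unsatisfiable

Constraints 2, 5, 6, 7, 11, and 13 confine each of a4, a3, a1 to the 2 values {8, 9}.
Constraint 1 requires all 3 of them to be distinct, but only 2 values are available — impossible by the pigeonhole principle.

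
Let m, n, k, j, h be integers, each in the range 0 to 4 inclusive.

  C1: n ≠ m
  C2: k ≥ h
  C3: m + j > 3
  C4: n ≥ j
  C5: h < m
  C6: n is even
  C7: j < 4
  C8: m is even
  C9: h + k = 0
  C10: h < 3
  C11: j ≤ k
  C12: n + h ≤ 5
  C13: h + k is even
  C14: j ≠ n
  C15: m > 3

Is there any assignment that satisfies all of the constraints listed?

One satisfying assignment is m = 4, n = 2, k = 0, j = 0, h = 0.
For the less obvious constraints — constraint 3: m + j = 4; constraint 9: h + k = 0; constraint 12: n + h = 2 — and the others hold by inspection.

Satisfiable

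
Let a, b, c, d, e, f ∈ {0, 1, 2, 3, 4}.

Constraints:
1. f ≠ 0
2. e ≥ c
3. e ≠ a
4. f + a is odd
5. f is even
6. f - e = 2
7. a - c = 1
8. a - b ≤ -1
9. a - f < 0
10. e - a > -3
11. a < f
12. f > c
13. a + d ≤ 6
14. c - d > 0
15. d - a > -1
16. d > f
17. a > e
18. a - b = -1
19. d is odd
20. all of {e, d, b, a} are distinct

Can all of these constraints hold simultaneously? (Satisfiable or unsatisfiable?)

Constraints 2, 11, 14, 16, and 17 give e < a, a < f, f < d, d < c, c ≤ e. Chaining: e < a < f < d < c ≤ e, which forces e < e — impossible.

Unsatisfiable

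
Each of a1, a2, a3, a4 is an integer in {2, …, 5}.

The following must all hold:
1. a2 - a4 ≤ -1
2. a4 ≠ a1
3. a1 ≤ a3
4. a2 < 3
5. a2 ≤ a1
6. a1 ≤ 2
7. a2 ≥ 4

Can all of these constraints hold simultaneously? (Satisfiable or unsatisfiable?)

From constraint 7: a2 ≥ 4. From constraint 4: a2 ≤ 2. But 2 < 4, so no value of a2 works.

Unsatisfiable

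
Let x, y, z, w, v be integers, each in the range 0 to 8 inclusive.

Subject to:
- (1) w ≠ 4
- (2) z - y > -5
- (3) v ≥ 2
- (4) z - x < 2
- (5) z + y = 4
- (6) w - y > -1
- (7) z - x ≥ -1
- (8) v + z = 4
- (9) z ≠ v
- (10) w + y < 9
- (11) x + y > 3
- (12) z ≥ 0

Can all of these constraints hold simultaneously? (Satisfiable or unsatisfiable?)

Satisfiable

One satisfying assignment is x = 2, y = 3, z = 1, w = 3, v = 3.
For the less obvious constraints — constraint 2: z - y = -2; constraint 4: z - x = -1; constraint 5: z + y = 4 — and the others hold by inspection.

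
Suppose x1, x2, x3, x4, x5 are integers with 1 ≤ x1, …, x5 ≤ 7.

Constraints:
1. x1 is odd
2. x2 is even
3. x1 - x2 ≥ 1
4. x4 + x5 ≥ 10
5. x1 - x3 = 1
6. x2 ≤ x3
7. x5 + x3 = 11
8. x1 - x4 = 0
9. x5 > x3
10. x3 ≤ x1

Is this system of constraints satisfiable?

Try x1 = 5, x2 = 4, x3 = 4, x4 = 5, x5 = 7.
Check constraint 3: x1 - x2 = 1; constraint 4: x4 + x5 = 12; constraint 5: x1 - x3 = 1. The remaining constraints are straightforward to verify.

Satisfiable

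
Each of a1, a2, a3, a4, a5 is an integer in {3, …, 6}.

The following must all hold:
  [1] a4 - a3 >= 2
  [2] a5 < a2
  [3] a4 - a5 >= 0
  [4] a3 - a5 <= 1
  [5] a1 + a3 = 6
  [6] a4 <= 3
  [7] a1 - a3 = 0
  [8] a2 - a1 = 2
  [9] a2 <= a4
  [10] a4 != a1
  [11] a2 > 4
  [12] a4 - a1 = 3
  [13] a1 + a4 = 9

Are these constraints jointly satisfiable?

Unsatisfiable

From constraint 11: a2 ≥ 5. From constraints 6 and 9: a2 ≤ a4 and a4 ≤ 3, so a2 ≤ 3. But 3 < 5, so no value of a2 works.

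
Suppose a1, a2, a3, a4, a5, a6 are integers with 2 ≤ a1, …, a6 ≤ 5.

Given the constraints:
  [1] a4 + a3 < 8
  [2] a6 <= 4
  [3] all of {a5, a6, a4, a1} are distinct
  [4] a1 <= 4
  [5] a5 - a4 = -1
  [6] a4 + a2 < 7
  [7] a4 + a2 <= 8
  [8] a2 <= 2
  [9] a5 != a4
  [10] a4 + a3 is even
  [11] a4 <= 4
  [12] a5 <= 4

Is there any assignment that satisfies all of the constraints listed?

Unsatisfiable

Constraints 2, 4, 11, and 12 confine each of a5, a6, a4, a1 to the 3 values {2, …, 4} (the domain already gives each ≥ 2).
Constraint 3 requires all 4 of them to be distinct, but only 3 values are available — impossible by the pigeonhole principle.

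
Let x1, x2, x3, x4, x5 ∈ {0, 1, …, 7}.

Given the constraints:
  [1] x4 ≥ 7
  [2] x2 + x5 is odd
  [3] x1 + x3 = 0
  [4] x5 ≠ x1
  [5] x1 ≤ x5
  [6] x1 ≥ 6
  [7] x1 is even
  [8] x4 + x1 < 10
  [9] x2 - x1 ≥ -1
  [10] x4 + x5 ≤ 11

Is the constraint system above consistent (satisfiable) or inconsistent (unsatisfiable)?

From constraint 1: x4 ≥ 7. From constraints 5 and 6: x5 ≥ x1 ≥ 6. Hence x4 + x5 ≥ 13. But constraint 10 requires x4 + x5 ≤ 11, and 11 < 13. Contradiction.

Unsatisfiable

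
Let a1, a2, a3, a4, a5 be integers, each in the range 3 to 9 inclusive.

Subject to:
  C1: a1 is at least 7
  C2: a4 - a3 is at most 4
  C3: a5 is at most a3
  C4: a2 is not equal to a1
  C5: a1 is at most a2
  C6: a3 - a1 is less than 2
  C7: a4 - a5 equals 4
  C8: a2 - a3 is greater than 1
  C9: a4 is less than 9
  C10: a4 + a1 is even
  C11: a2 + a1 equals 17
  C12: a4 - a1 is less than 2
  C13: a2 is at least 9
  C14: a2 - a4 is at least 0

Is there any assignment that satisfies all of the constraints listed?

Satisfiable

Take a1 = 8, a2 = 9, a3 = 7, a4 = 8, a5 = 4. Then constraint 2: a4 - a3 = 1; constraint 6: a3 - a1 = -1; constraint 7: a4 - a5 = 4, and every other listed constraint is also met.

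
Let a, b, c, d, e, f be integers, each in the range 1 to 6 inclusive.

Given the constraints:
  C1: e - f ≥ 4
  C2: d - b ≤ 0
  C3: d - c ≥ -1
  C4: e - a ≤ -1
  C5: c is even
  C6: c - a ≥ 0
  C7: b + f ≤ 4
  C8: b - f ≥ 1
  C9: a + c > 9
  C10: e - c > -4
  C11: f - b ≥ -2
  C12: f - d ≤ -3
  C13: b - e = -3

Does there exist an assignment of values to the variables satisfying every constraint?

Unsatisfiable

Constraints 1, 2, 3, 4, 6, and 11 give f − b ≥ -2, b − d ≥ 0, d − c ≥ -1, c − a ≥ 0, a − e ≥ 1, e − f ≥ 4.
Adding all 6 inequalities: the left sides telescope to 0, and the right sides sum to (-2) + 0 + (-1) + 0 + 1 + 4 = 2. So 0 ≥ 2, which is false.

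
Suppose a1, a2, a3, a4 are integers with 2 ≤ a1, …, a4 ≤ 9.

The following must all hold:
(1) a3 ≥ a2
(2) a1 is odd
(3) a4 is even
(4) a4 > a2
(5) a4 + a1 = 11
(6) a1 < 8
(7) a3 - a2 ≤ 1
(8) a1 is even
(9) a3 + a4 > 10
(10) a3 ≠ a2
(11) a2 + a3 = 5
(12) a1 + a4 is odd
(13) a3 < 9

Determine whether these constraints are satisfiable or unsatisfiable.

Unsatisfiable

Constraint 8 makes a1 even and constraint 3 makes a4 even, so a1 + a4 must be even. Constraint 12 says a1 + a4 is odd — contradiction.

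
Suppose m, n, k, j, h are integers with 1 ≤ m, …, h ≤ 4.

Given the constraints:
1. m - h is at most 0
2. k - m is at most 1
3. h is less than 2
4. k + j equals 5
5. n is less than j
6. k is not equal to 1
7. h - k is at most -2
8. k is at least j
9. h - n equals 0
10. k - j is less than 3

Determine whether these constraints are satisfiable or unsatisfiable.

Unsatisfiable

Constraints 1, 2, and 7 give h − m ≥ 0, m − k ≥ -1, k − h ≥ 2.
Adding all 3 inequalities: the left sides telescope to 0, and the right sides sum to 0 + (-1) + 2 = 1. So 0 ≥ 1, which is false.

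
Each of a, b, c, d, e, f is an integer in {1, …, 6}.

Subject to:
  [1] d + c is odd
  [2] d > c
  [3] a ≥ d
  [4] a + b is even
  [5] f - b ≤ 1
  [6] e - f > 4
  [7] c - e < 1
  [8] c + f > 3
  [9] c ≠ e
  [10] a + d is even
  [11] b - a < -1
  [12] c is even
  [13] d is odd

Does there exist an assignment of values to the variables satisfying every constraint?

One satisfying assignment is a = 5, b = 3, c = 4, d = 5, e = 6, f = 1.
For the less obvious constraints — constraint 5: f - b = -2; constraint 6: e - f = 5; constraint 7: c - e = -2 — and the others hold by inspection.

Satisfiable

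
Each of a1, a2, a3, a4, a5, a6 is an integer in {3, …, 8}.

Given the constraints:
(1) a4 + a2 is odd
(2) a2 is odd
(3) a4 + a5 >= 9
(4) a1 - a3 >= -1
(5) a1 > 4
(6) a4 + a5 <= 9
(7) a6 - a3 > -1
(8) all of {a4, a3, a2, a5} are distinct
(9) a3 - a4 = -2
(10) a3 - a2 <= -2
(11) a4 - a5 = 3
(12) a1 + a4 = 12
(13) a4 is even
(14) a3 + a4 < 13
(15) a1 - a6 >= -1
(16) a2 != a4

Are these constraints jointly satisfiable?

Satisfiable

One satisfying assignment is a1 = 6, a2 = 7, a3 = 4, a4 = 6, a5 = 3, a6 = 6.
For the less obvious constraints — constraint 3: a4 + a5 = 9; constraint 4: a1 - a3 = 2 — and the others hold by inspection.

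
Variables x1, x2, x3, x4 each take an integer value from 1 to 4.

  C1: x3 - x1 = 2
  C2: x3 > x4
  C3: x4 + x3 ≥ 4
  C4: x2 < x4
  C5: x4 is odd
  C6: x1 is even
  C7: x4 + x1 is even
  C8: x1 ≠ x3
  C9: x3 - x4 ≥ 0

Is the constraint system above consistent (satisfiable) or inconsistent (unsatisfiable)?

Constraint 5 makes x4 odd and constraint 6 makes x1 even, so x4 + x1 must be odd. Constraint 7 says x4 + x1 is even — contradiction.

Unsatisfiable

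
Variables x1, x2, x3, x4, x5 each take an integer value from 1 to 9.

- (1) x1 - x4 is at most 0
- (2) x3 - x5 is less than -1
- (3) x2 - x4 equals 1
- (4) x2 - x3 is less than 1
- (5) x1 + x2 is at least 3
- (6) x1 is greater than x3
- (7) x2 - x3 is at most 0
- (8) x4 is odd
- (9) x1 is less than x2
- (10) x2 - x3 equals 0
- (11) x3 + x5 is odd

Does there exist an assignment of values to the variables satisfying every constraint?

Unsatisfiable

Constraints 6, 7, and 9 give x2 ≤ x3, x3 < x1, x1 < x2. Chaining: x2 ≤ x3 < x1 < x2, which forces x2 < x2 — impossible.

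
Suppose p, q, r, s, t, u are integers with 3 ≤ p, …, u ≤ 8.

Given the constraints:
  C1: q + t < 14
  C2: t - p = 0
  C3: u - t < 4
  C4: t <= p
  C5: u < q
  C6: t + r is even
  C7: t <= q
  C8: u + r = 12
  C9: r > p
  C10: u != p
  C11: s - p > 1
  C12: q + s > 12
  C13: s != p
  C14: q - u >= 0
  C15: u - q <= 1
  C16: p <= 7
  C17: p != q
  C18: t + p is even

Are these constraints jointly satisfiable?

Try p = 4, q = 8, r = 6, s = 7, t = 4, u = 6.
Check constraint 1: q + t = 12; constraint 2: t - p = 0; constraint 3: u - t = 2. The remaining constraints are straightforward to verify.

Satisfiable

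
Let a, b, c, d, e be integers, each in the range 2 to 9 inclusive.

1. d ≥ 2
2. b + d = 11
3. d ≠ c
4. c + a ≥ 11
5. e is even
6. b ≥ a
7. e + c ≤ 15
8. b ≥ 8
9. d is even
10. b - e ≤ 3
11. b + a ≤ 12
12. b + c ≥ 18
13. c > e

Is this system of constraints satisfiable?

Satisfiable

Take a = 2, b = 9, c = 9, d = 2, e = 6. Then constraint 2: b + d = 11; constraint 4: c + a = 11; constraint 7: e + c = 15, and every other listed constraint is also met.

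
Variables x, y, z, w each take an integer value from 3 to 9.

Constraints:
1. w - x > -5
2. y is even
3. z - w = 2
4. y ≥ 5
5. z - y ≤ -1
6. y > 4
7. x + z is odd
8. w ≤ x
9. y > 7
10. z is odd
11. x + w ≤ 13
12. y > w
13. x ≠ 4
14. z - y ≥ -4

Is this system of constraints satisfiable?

One satisfying assignment is x = 8, y = 8, z = 7, w = 5.
For the less obvious constraints — constraint 1: w - x = -3; constraint 3: z - w = 2 — and the others hold by inspection.

Satisfiable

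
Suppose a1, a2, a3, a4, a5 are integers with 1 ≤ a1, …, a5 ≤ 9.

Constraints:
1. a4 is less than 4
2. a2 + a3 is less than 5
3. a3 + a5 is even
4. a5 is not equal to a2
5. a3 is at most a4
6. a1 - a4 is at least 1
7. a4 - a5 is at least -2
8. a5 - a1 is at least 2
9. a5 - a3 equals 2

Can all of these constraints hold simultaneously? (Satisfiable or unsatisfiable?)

Unsatisfiable

Constraints 6, 7, and 8 give a4 − a5 ≥ -2, a5 − a1 ≥ 2, a1 − a4 ≥ 1.
Adding all 3 inequalities: the left sides telescope to 0, and the right sides sum to (-2) + 2 + 1 = 1. So 0 ≥ 1, which is false.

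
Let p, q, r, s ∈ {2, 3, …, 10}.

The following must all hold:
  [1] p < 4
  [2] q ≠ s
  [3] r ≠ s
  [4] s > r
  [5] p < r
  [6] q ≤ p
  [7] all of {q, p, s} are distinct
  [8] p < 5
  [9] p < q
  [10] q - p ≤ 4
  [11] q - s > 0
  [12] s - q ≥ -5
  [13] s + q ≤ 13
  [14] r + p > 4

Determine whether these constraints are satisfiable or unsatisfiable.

Unsatisfiable

Constraints 4, 5, 6, and 11 give q ≤ p, p < r, r < s, s < q. Chaining: q ≤ p < r < s < q, which forces q < q — impossible.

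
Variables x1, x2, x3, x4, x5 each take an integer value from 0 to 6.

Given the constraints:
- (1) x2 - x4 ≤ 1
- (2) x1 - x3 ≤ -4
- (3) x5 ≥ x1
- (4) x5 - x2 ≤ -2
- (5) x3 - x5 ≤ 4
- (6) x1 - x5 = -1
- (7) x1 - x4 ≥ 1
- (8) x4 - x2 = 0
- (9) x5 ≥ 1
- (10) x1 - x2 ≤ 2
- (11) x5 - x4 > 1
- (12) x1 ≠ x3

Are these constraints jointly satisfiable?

Unsatisfiable

Constraints 1, 2, 4, 5, and 7 give x3 − x1 ≥ 4, x1 − x4 ≥ 1, x4 − x2 ≥ -1, x2 − x5 ≥ 2, x5 − x3 ≥ -4.
Adding all 5 inequalities: the left sides telescope to 0, and the right sides sum to 4 + 1 + (-1) + 2 + (-4) = 2. So 0 ≥ 2, which is false.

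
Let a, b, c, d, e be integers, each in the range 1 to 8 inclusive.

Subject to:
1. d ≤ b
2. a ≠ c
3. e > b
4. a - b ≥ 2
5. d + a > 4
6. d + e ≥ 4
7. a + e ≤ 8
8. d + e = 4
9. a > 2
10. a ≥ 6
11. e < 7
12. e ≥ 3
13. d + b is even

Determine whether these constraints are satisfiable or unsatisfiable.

From constraint 10: a ≥ 6. From constraint 12: e ≥ 3. Hence a + e ≥ 9. But constraint 7 requires a + e ≤ 8, and 8 < 9. Contradiction.

Unsatisfiable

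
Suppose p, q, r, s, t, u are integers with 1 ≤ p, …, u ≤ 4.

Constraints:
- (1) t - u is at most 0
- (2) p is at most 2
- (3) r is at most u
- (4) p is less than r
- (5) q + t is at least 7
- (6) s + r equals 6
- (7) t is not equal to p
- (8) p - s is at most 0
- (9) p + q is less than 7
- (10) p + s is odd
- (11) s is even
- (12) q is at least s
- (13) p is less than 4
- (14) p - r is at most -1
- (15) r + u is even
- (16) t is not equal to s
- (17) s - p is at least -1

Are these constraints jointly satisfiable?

Satisfiable

Setting (p, q, r, s, t, u) = (1, 4, 4, 2, 4, 4) satisfies everything: constraint 1: t - u = 0; constraint 5: q + t = 8, and the others follow.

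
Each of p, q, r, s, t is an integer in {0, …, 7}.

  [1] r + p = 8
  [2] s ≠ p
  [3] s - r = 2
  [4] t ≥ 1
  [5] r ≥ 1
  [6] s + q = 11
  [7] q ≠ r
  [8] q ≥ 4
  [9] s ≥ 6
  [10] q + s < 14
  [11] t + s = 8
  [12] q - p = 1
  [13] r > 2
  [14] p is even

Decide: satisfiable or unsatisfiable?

Take p = 4, q = 5, r = 4, s = 6, t = 2. Then constraint 1: r + p = 8; constraint 3: s - r = 2, and every other listed constraint is also met.

Satisfiable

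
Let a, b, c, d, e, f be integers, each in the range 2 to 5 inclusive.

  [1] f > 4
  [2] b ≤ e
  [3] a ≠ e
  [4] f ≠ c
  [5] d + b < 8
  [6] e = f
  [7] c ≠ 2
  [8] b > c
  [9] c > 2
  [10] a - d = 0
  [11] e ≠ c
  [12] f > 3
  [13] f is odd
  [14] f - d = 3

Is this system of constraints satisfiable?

Satisfiable

Setting (a, b, c, d, e, f) = (2, 4, 3, 2, 5, 5) satisfies everything: constraint 5: d + b = 6; constraint 10: a - d = 0, and the others follow.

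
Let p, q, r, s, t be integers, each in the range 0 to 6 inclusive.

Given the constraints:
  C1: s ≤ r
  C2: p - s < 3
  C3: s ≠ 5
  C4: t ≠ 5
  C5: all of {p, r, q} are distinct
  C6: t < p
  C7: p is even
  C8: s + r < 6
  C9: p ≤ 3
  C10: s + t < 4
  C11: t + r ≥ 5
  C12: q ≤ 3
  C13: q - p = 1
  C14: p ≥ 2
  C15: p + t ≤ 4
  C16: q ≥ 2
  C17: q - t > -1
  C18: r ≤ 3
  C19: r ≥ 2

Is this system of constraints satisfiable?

Constraints 9, 12, 14, 16, 18, and 19 confine each of p, r, q to the 2 values {2, 3}.
Constraint 5 requires all 3 of them to be distinct, but only 2 values are available — impossible by the pigeonhole principle.

Unsatisfiable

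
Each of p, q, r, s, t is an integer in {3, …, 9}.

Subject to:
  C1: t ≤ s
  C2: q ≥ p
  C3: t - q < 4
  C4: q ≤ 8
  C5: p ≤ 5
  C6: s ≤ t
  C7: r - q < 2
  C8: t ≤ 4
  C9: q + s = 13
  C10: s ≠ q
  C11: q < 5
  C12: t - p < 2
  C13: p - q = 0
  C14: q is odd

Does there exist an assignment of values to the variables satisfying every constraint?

From constraint 4: q ≤ 8. From constraints 6 and 8: s ≤ t ≤ 4. Hence q + s ≤ 12. But constraint 9 requires q + s = 13, and 13 > 12. Contradiction.

Unsatisfiable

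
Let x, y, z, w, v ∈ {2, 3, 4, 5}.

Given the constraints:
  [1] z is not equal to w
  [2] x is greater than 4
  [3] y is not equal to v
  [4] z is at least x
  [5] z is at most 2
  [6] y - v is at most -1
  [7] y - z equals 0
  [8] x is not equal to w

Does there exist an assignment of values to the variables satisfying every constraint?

Unsatisfiable

From constraint 2: x ≥ 5. From constraints 4 and 5: x ≤ z and z ≤ 2, so x ≤ 2. But 2 < 5, so no value of x works.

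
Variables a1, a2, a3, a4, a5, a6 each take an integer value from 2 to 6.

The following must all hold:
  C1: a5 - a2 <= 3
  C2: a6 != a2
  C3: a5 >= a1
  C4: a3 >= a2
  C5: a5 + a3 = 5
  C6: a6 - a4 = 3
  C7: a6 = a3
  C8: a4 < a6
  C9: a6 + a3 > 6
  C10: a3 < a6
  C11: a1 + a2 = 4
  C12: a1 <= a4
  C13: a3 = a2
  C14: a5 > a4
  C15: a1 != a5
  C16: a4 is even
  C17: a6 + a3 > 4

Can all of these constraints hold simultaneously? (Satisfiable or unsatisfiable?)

From constraints 7 and 13, a6 = a3 = a2, so a6 = a2. But constraint 2 says a6 ≠ a2. Contradiction.

Unsatisfiable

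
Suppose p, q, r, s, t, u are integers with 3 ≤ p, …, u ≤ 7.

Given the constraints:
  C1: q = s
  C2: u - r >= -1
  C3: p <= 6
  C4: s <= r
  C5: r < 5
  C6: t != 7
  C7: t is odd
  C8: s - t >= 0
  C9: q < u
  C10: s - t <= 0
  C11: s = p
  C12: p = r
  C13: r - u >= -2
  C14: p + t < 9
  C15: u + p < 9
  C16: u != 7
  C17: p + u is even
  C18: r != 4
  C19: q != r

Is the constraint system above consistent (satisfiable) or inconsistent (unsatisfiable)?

Unsatisfiable

From constraints 1, 11, and 12, q = s = p = r, so q = r. But constraint 19 says q ≠ r. Contradiction.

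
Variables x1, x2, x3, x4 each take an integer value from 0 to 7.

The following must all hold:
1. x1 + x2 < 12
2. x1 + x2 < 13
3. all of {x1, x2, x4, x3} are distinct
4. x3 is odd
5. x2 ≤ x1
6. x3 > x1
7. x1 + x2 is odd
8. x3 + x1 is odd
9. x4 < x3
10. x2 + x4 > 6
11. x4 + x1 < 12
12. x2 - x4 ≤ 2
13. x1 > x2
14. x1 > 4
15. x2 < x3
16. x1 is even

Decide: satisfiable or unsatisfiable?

One satisfying assignment is x1 = 6, x2 = 5, x3 = 7, x4 = 4.
For the less obvious constraints — constraint 1: x1 + x2 = 11; constraint 2: x1 + x2 = 11 — and the others hold by inspection.

Satisfiable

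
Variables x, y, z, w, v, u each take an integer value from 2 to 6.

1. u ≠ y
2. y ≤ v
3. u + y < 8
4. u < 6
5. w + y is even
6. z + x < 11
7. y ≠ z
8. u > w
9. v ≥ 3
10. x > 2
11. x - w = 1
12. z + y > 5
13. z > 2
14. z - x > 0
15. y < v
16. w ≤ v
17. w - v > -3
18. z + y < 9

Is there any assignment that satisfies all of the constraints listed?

Satisfiable

One satisfying assignment is x = 3, y = 2, z = 6, w = 2, v = 4, u = 4.
For the less obvious constraints — constraint 3: u + y = 6; constraint 6: z + x = 9; constraint 11: x - w = 1 — and the others hold by inspection.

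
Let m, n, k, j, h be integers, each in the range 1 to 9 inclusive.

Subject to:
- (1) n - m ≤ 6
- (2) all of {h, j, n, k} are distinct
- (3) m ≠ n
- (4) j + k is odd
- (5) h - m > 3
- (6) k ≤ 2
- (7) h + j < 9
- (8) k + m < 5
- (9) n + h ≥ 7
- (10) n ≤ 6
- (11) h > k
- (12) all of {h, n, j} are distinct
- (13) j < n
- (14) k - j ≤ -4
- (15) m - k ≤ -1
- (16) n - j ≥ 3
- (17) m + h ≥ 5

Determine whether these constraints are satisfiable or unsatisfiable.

Constraints 1, 14, 15, and 16 give m − n ≥ -6, n − j ≥ 3, j − k ≥ 4, k − m ≥ 1.
Adding all 4 inequalities: the left sides telescope to 0, and the right sides sum to (-6) + 3 + 4 + 1 = 2. So 0 ≥ 2, which is false.

Unsatisfiable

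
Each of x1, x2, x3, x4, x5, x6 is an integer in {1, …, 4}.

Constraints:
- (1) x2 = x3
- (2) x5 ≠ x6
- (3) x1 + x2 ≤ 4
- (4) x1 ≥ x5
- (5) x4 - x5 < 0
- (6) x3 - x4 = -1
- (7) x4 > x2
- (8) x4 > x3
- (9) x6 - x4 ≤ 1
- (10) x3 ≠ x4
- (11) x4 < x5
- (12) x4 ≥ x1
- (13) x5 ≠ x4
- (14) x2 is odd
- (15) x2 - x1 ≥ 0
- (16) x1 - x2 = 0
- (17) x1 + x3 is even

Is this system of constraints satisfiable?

Unsatisfiable

Constraints 4, 5, 7, and 15 give x2 < x4, x4 < x5, x5 ≤ x1, x1 ≤ x2. Chaining: x2 < x4 < x5 ≤ x1 ≤ x2, which forces x2 < x2 — impossible.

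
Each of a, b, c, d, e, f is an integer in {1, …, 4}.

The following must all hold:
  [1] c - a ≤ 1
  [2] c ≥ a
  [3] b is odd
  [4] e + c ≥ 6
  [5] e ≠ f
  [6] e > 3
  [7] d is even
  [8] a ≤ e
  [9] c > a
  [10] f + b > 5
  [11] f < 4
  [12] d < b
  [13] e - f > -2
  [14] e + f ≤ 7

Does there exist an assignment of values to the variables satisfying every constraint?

Satisfiable

The assignment a = 1, b = 3, c = 2, d = 2, e = 4, f = 3 works:
  constraint 1 holds since c - a = 1.
  constraint 4 holds since e + c = 6.
The rest check out directly.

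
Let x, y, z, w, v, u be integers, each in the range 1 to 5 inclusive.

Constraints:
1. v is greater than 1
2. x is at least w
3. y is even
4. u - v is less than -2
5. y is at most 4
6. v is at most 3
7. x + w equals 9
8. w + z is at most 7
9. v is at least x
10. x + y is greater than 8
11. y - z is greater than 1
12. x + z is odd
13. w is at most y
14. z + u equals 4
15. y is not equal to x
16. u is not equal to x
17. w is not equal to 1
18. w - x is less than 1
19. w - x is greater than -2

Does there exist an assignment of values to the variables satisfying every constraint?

From constraints 6 and 9: x ≤ v ≤ 3. From constraints 5 and 13: w ≤ y ≤ 4. Hence x + w ≤ 7. But constraint 7 requires x + w = 9, and 9 > 7. Contradiction.

Unsatisfiable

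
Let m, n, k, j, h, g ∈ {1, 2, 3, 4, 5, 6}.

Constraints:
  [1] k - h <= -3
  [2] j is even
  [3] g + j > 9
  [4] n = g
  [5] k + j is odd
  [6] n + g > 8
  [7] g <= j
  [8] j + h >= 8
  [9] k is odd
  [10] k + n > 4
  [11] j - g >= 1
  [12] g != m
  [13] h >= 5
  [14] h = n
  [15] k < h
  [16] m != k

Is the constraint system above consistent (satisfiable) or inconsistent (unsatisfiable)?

Satisfiable

One satisfying assignment is m = 4, n = 5, k = 1, j = 6, h = 5, g = 5.
For the less obvious constraints — constraint 1: k - h = -4; constraint 3: g + j = 11 — and the others hold by inspection.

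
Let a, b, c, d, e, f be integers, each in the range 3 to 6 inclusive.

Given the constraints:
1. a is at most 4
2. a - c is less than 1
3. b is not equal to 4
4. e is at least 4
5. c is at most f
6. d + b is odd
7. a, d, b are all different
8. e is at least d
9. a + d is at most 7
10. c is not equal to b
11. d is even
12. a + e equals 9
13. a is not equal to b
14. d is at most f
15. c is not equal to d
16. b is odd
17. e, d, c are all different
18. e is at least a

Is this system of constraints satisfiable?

Setting (a, b, c, d, e, f) = (3, 5, 3, 4, 6, 6) satisfies everything: constraint 2: a - c = 0; constraint 9: a + d = 7, and the others follow.

Satisfiable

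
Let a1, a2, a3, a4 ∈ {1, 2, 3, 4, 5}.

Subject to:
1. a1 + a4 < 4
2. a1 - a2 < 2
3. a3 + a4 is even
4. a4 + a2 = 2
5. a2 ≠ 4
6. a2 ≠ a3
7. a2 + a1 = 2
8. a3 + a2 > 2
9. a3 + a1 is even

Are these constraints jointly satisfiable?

Take a1 = 1, a2 = 1, a3 = 3, a4 = 1. Then constraint 1: a1 + a4 = 2; constraint 2: a1 - a2 = 0, and every other listed constraint is also met.

Satisfiable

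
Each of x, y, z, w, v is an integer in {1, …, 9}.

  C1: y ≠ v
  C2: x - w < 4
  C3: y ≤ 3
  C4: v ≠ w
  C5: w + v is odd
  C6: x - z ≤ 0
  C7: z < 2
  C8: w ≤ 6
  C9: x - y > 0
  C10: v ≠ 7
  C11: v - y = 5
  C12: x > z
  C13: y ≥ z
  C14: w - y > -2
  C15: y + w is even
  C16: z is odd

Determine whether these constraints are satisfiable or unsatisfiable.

Unsatisfiable

Constraints 6, 9, and 13 give x ≤ z, z ≤ y, y < x. Chaining: x ≤ z ≤ y < x, which forces x < x — impossible.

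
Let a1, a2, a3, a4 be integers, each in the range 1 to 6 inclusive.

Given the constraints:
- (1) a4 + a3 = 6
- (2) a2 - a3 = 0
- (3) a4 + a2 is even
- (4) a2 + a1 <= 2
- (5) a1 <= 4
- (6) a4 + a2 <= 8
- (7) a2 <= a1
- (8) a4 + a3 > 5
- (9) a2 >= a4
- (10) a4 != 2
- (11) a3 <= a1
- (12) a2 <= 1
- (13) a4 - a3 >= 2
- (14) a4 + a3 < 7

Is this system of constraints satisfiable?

From constraints 9 and 12: a4 ≤ a2 ≤ 1. From constraints 5 and 11: a3 ≤ a1 ≤ 4. Hence a4 + a3 ≤ 5. But constraint 1 requires a4 + a3 = 6, and 6 > 5. Contradiction.

Unsatisfiable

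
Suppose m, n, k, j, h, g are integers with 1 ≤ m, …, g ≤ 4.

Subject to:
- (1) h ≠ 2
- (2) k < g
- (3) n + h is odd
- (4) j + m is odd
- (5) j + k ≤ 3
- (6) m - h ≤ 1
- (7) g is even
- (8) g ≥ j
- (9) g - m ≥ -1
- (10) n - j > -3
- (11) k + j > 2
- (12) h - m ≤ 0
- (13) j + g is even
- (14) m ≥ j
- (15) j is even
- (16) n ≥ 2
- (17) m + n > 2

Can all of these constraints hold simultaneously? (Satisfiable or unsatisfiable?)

Setting (m, n, k, j, h, g) = (3, 2, 1, 2, 3, 2) satisfies everything: constraint 5: j + k = 3; constraint 6: m - h = 0; constraint 9: g - m = -1, and the others follow.

Satisfiable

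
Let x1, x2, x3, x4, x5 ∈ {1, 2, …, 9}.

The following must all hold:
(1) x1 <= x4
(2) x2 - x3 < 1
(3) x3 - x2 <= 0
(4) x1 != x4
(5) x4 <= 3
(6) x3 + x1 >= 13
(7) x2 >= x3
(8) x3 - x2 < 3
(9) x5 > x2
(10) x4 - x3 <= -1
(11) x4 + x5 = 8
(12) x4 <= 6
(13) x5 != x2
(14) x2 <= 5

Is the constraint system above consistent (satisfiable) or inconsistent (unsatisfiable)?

Unsatisfiable

From constraints 7 and 14: x3 ≤ x2 ≤ 5. From constraints 1 and 12: x1 ≤ x4 ≤ 6. Hence x3 + x1 ≤ 11. But constraint 6 requires x3 + x1 ≥ 13, and 13 > 11. Contradiction.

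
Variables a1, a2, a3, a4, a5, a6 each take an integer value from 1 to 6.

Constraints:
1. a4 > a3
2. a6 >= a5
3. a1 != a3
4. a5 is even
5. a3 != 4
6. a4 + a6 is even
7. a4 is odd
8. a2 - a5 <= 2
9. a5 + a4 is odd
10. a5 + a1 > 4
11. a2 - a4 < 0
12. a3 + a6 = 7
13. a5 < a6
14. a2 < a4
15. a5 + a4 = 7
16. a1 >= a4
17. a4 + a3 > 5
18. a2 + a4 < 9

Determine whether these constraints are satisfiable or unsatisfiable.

Satisfiable

Try a1 = 5, a2 = 2, a3 = 2, a4 = 5, a5 = 2, a6 = 5.
Check constraint 8: a2 - a5 = 0; constraint 10: a5 + a1 = 7. The remaining constraints are straightforward to verify.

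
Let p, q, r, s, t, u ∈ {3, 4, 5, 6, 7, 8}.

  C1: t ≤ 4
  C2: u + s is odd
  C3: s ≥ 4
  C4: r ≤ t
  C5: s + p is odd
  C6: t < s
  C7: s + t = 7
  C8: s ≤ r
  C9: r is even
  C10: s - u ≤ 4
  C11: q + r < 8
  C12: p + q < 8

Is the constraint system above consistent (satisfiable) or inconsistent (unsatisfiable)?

Unsatisfiable

Constraints 4, 6, and 8 give r ≤ t, t < s, s ≤ r. Chaining: r ≤ t < s ≤ r, which forces r < r — impossible.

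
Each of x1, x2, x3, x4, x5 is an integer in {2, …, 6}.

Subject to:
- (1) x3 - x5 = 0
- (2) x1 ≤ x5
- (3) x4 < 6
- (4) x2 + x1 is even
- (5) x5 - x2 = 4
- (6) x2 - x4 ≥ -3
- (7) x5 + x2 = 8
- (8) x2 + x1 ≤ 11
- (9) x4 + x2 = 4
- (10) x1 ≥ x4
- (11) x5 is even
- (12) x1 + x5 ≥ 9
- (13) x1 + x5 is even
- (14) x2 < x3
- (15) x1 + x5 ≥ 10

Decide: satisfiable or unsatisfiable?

Satisfiable

Take x1 = 6, x2 = 2, x3 = 6, x4 = 2, x5 = 6. Then constraint 1: x3 - x5 = 0; constraint 5: x5 - x2 = 4; constraint 6: x2 - x4 = 0, and every other listed constraint is also met.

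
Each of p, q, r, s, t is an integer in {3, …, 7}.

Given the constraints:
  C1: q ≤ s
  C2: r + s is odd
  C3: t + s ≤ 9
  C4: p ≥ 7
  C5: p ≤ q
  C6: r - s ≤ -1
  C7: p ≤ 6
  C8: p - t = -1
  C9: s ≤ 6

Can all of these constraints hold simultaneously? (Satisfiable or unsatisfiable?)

From constraints 4 and 5: q ≥ p and p ≥ 7, so q ≥ 7. From constraints 1 and 9: q ≤ s and s ≤ 6, so q ≤ 6. But 6 < 7, so no value of q works.

Unsatisfiable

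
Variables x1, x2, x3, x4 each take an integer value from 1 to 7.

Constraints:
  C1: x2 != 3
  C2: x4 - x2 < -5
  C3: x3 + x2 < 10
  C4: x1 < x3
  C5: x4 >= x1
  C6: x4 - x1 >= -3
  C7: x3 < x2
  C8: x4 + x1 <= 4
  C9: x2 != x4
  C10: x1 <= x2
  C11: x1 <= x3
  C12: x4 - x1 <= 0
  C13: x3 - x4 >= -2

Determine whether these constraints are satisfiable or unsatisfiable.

Satisfiable

One satisfying assignment is x1 = 1, x2 = 7, x3 = 2, x4 = 1.
For the less obvious constraints — constraint 2: x4 - x2 = -6; constraint 3: x3 + x2 = 9 — and the others hold by inspection.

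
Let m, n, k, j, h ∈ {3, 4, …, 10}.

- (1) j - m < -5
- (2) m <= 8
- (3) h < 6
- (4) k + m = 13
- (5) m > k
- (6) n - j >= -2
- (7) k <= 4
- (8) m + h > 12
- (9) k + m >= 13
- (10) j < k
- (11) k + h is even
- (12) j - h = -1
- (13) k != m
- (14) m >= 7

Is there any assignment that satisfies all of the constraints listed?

Unsatisfiable

From constraint 7: k ≤ 4. From constraint 2: m ≤ 8. Hence k + m ≤ 12. But constraint 4 requires k + m = 13, and 13 > 12. Contradiction.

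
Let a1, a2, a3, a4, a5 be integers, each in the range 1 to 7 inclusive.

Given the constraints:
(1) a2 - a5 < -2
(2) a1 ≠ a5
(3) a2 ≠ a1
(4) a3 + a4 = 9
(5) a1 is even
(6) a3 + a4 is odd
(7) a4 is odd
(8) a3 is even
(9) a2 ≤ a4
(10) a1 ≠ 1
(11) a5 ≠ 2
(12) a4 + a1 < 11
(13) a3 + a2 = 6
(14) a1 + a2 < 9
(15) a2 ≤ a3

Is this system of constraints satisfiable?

Setting (a1, a2, a3, a4, a5) = (4, 2, 4, 5, 7) satisfies everything: constraint 1: a2 - a5 = -5; constraint 4: a3 + a4 = 9; constraint 12: a4 + a1 = 9, and the others follow.

Satisfiable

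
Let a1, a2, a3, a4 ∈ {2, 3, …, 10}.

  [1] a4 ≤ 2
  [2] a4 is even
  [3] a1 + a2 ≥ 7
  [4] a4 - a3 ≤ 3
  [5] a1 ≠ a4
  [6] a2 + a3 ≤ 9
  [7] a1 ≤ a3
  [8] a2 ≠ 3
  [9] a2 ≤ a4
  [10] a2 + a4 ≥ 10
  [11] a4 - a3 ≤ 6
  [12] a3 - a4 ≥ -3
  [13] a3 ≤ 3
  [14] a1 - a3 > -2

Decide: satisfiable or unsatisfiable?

From constraints 7 and 13: a1 ≤ a3 ≤ 3. From constraints 1 and 9: a2 ≤ a4 ≤ 2. Hence a1 + a2 ≤ 5. But constraint 3 requires a1 + a2 ≥ 7, and 7 > 5. Contradiction.

Unsatisfiable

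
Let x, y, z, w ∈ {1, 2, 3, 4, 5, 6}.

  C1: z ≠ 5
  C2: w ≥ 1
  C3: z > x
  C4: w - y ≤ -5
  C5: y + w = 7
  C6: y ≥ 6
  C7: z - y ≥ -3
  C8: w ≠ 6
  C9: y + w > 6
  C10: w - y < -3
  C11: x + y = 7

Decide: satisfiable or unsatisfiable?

Take x = 1, y = 6, z = 6, w = 1. Then constraint 4: w - y = -5; constraint 5: y + w = 7; constraint 7: z - y = 0, and every other listed constraint is also met.

Satisfiable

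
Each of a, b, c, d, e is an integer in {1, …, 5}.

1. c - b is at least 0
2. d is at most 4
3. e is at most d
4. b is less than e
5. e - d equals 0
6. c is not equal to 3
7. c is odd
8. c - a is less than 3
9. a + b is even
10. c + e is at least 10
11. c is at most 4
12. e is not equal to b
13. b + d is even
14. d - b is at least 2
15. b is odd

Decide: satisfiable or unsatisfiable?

Unsatisfiable

From constraint 11: c ≤ 4. From constraints 2 and 3: e ≤ d ≤ 4. Hence c + e ≤ 8. But constraint 10 requires c + e ≥ 10, and 10 > 8. Contradiction.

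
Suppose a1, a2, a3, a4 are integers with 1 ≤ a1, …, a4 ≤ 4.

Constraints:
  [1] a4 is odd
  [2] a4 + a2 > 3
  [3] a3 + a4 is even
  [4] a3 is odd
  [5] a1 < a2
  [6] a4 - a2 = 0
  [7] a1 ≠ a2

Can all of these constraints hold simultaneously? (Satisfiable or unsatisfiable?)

The assignment a1 = 2, a2 = 3, a3 = 3, a4 = 3 works:
  constraint 1 holds since a4 = 3 is odd.
  constraint 2 holds since a4 + a2 = 6.
  constraint 6 holds since a4 - a2 = 0.
The rest check out directly.

Satisfiable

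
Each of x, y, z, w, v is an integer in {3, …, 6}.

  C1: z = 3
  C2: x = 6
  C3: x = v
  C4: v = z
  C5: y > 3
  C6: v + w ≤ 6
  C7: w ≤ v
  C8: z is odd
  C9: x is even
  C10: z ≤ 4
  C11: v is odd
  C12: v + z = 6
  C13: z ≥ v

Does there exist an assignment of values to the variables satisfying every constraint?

Constraint 2 fixes x = 6 and constraint 1 fixes z = 3. Constraints 3 and 4 give x = v = z, so x = z. But 6 ≠ 3 — contradiction.

Unsatisfiable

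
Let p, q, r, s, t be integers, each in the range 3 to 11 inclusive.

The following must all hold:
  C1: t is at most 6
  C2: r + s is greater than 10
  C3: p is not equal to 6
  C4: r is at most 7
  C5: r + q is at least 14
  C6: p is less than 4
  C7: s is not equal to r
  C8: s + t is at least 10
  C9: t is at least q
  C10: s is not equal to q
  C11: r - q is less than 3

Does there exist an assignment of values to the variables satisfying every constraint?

From constraint 4: r ≤ 7. From constraints 1 and 9: q ≤ t ≤ 6. Hence r + q ≤ 13. But constraint 5 requires r + q ≥ 14, and 14 > 13. Contradiction.

Unsatisfiable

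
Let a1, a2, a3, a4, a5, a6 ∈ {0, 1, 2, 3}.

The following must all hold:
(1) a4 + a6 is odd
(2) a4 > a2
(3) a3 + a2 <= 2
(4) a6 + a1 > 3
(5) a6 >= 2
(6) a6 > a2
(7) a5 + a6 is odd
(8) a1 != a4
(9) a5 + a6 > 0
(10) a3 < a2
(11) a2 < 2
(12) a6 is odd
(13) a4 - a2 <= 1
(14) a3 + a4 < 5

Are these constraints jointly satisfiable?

Satisfiable

Take a1 = 3, a2 = 1, a3 = 0, a4 = 2, a5 = 0, a6 = 3. Then constraint 3: a3 + a2 = 1; constraint 4: a6 + a1 = 6; constraint 9: a5 + a6 = 3, and every other listed constraint is also met.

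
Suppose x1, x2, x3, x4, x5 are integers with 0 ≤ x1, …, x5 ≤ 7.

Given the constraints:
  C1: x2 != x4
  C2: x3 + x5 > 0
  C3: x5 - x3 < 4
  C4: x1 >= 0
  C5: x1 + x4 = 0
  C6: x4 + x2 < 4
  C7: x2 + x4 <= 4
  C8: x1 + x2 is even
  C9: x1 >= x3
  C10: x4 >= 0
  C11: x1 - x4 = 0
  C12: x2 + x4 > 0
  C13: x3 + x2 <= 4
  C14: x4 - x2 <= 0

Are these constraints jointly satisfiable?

Satisfiable

Try x1 = 0, x2 = 2, x3 = 0, x4 = 0, x5 = 1.
Check constraint 2: x3 + x5 = 1; constraint 3: x5 - x3 = 1; constraint 5: x1 + x4 = 0. The remaining constraints are straightforward to verify.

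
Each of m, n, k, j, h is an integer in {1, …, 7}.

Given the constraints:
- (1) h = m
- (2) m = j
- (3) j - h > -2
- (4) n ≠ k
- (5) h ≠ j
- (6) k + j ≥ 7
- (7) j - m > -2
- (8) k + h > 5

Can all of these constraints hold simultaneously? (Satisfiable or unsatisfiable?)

From constraints 1 and 2, h = m = j, so h = j. But constraint 5 says h ≠ j. Contradiction.

Unsatisfiable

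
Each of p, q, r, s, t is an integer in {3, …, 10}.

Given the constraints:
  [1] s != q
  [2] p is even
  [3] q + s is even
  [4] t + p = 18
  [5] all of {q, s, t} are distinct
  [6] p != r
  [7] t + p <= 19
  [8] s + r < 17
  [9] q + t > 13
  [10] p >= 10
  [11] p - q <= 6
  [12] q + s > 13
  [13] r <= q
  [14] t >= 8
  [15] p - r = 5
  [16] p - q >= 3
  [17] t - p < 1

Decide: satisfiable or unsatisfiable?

One satisfying assignment is p = 10, q = 6, r = 5, s = 10, t = 8.
For the less obvious constraints — constraint 4: t + p = 18; constraint 7: t + p = 18; constraint 8: s + r = 15 — and the others hold by inspection.

Satisfiable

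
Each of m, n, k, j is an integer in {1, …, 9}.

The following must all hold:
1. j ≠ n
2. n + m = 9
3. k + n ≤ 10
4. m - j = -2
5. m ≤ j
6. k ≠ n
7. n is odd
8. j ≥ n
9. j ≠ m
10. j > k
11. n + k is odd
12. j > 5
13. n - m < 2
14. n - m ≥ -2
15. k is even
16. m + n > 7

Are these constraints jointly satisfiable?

Satisfiable

Try m = 4, n = 5, k = 2, j = 6.
Check constraint 2: n + m = 9; constraint 3: k + n = 7. The remaining constraints are straightforward to verify.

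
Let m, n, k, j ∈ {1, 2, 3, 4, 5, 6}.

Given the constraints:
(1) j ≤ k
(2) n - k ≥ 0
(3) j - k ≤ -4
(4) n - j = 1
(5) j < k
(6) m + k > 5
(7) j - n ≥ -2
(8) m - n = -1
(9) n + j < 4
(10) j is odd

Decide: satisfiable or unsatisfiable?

Unsatisfiable

Constraints 2, 3, and 7 give n − k ≥ 0, k − j ≥ 4, j − n ≥ -2.
Adding all 3 inequalities: the left sides telescope to 0, and the right sides sum to 0 + 4 + (-2) = 2. So 0 ≥ 2, which is false.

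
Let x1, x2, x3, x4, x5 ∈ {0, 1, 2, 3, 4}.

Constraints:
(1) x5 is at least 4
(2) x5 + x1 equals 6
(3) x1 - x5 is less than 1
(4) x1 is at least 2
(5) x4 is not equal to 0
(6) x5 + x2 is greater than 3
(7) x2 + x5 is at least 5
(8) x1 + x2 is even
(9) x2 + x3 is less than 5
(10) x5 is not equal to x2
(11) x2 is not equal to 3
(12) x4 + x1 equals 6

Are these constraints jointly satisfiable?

Satisfiable

One satisfying assignment is x1 = 2, x2 = 2, x3 = 2, x4 = 4, x5 = 4.
For the less obvious constraints — constraint 2: x5 + x1 = 6; constraint 3: x1 - x5 = -2; constraint 6: x5 + x2 = 6 — and the others hold by inspection.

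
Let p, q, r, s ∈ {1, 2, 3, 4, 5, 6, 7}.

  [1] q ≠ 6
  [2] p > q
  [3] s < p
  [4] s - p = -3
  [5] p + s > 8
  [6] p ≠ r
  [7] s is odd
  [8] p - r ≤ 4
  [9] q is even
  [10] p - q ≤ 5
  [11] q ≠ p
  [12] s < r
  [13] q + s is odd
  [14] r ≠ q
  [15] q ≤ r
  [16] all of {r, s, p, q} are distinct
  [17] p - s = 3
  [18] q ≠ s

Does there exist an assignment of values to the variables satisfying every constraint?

Setting (p, q, r, s) = (6, 4, 5, 3) satisfies everything: constraint 4: s - p = -3; constraint 5: p + s = 9; constraint 8: p - r = 1, and the others follow.

Satisfiable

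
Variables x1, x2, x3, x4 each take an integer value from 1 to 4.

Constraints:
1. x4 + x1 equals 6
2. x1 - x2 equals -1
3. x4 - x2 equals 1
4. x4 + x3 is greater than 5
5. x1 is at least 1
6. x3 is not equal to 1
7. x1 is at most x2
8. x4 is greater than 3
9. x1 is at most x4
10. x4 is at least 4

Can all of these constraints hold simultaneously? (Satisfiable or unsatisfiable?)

Take x1 = 2, x2 = 3, x3 = 3, x4 = 4. Then constraint 1: x4 + x1 = 6; constraint 2: x1 - x2 = -1, and every other listed constraint is also met.

Satisfiable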